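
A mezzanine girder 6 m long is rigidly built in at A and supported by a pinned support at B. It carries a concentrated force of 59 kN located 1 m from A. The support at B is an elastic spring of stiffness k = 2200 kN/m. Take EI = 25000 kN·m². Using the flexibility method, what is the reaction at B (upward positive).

R_B = 2.005 kN

Release the roller at B. Primary structure: cantilever fixed at A.
Primary-structure tip deflection at B by superposition:
  point load 59 at a = 1: Pa²(3L − a)/(6EI) = 167.2/EI
Tip deflection under a unit load at B: L³/(3EI) = 72/EI.
With EI = 25000 kN·m²: δ_0 = 0.006687 m and δ_{BB} = 0.00288 m/kN.
Compatibility — the spring shortens by R_B/k under the reaction it provides: δ_0 − R_B·δ_{BB} = R_B/k. With 1/k = 0.000455 m/kN, R_B = δ_0 / (δ_{BB} + 1/k) = 0.006687 / (0.00288 + 0.000455) = 2.005 kN.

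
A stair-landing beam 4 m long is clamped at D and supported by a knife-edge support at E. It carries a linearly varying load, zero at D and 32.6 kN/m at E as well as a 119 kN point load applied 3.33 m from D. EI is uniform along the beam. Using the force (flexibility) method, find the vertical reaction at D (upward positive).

R_D = 58.96 kN

Take the reaction at E as the redundant and release it; the primary structure is a cantilever fixed at D.
Primary-structure tip deflection at E by superposition:
  triangular load, peak 32.6 at the free end: 11w₀L⁴/(120EI) = 765/EI
  point load 119 at a = 3.33: Pa²(3L − a)/(6EI) = 1907/EI
  δ_0 = 2672/EI
Flexibility coefficient — unit upward force at E: δ_{EE} = L³/(3EI) = 21.33/EI.
The prop prevents deflection at E: R_E = δ_0/δ_{EE} = 2672/21.33 = 125.2 kN.
Vertical equilibrium: R_D = ΣP − R_E = 184.2 − 125.2 = 58.96 kN.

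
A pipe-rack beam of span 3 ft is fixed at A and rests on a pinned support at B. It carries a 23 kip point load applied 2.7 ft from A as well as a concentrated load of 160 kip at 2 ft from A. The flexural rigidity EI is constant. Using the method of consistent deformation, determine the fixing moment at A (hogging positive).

M_A = 74.53 kip·ft

Take the reaction at B as the redundant and release it; the primary structure is a cantilever fixed at A.
Primary-structure tip deflection at B by superposition:
  point load 23 at a = 2.7: Pa²(3L − a)/(6EI) = 176.1/EI
  point load 160 at a = 2: Pa²(3L − a)/(6EI) = 746.7/EI
  δ_0 = 922.7/EI
Tip deflection under a unit load at B: L³/(3EI) = 9/EI.
The prop prevents deflection at B: R_B = δ_0/δ_{BB} = 922.7/9 = 102.5 kip.
Moment equilibrium about A: M_A = Σ(load moments about A) − R_B·L = 382.1 − 102.5×3 = 74.53 kip·ft.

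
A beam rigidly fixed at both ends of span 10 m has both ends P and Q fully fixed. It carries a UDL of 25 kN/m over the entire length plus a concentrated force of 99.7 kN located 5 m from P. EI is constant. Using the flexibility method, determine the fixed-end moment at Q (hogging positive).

M_Q = 333 kN·m

Take the two fixed-end moments M_P, M_Q as redundants; the released structure is the simple span PQ.
End rotations of the released simple span under the applied load (×1/EI):
  at P: UDL 25: wL³/(24EI) = 1042/EI
  at Q: UDL 25: wL³/(24EI) = 1042/EI
  at P: point load 99.7 at a = 5: Pab(L + b)/(6LEI) = 623.1/EI
  at Q: point load 99.7 at a = 5: Pab(L + a)/(6LEI) = 623.1/EI
  θ_P0 = 1665/EI,  θ_Q0 = 1665/EI
Flexibility coefficients: a unit moment at one end gives L/(3EI) there and L/(6EI) at the far end, so f₁₁ = f₂₂ = 3.333/EI and f₁₂ = f₂₁ = 1.667/EI.
Compatibility — zero rotation at each built-in end:
  3.333 M_P + 1.667 M_Q = 1665
  1.667 M_P + 3.333 M_Q = 1665
Solving the pair gives M_P = 333 kN·m and M_Q = 333 kN·m (hogging).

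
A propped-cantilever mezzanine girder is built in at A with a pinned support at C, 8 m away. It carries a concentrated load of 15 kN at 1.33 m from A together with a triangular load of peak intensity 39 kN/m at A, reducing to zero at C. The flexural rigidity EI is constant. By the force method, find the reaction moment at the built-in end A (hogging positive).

Remove the prop at C; the released (primary) structure is a cantilever built in at A.
Deflection at C on the released cantilever, summing each load's contribution:
  point load 15 at a = 1.33: Pa²(3L − a)/(6EI) = 100.3/EI
  triangular load, peak 39 at the fixed end: w₀L⁴/(30EI) = 5325/EI
  δ_0 = 5425/EI
Tip deflection under a unit load at C: L³/(3EI) = 170.7/EI.
The prop prevents deflection at C: R_C = δ_0/δ_{CC} = 5425/170.7 = 31.79 kN.
Moment equilibrium about A: M_A = Σ(load moments about A) − R_C·L = 435.9 − 31.79×8 = 181.7 kN·m.

M_A = 181.7 kN·m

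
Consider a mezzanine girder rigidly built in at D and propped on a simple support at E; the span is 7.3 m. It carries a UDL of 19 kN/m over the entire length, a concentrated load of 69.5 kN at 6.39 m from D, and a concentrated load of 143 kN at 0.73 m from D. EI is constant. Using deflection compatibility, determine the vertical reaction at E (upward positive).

Remove the prop at E; the released (primary) structure is a cantilever built in at D.
Downward deflection at the released point E due to the loads:
  UDL 19: wL⁴/(8EI) = 6745/EI
  point load 69.5 at a = 6.39: Pa²(3L − a)/(6EI) = 7336/EI
  point load 143 at a = 0.73: Pa²(3L − a)/(6EI) = 268.9/EI
  δ_0 = 14349/EI
Flexibility coefficient — unit upward force at E: δ_{EE} = L³/(3EI) = 129.7/EI.
The prop prevents deflection at E: R_E = δ_0/δ_{EE} = 14349/129.7 = 110.7 kN.

R_E = 110.7 kN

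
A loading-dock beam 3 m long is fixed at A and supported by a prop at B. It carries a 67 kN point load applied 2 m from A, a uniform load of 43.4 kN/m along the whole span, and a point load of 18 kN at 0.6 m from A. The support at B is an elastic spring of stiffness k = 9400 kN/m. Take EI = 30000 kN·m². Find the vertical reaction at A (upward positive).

Release the roller at B. Primary structure: cantilever fixed at A.
Downward deflection at the released point B due to the loads:
  point load 67 at a = 2: Pa²(3L − a)/(6EI) = 312.7/EI
  UDL 43.4: wL⁴/(8EI) = 439.4/EI
  point load 18 at a = 0.6: Pa²(3L − a)/(6EI) = 9.072/EI
  δ_0 = 761.2/EI
Flexibility coefficient — unit upward force at B: δ_{BB} = L³/(3EI) = 9/EI.
With EI = 30000 kN·m²: δ_0 = 0.025372 m and δ_{BB} = 0.0003 m/kN.
Compatibility — the spring shortens by R_B/k under the reaction it provides: δ_0 − R_B·δ_{BB} = R_B/k. With 1/k = 0.000106 m/kN, R_B = δ_0 / (δ_{BB} + 1/k) = 0.025372 / (0.0003 + 0.000106) = 62.43 kN.
Vertical equilibrium: R_A = ΣP − R_B = 215.2 − 62.43 = 152.8 kN.

R_A = 152.8 kN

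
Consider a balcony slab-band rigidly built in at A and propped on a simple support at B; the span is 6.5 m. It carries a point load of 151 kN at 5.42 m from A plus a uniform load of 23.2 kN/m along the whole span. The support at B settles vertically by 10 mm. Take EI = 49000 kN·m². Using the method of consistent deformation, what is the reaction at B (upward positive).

R_B = 164.9 kN

Remove the prop at B; the released (primary) structure is a cantilever built in at A.
Downward deflection at the released point B due to the loads:
  point load 151 at a = 5.42: Pa²(3L − a)/(6EI) = 10409/EI
  UDL 23.2: wL⁴/(8EI) = 5177/EI
  δ_0 = 15586/EI
Tip deflection under a unit load at B: L³/(3EI) = 91.54/EI.
With EI = 49000 kN·m²: δ_0 = 0.31808 m and δ_{BB} = 0.001868 m/kN.
Compatibility — the beam at B must follow the support down by 0.01 m: δ_0 − R_B·δ_{BB} = 0.01, so R_B = (0.31808 − 0.01)/0.001868 = 164.9 kN.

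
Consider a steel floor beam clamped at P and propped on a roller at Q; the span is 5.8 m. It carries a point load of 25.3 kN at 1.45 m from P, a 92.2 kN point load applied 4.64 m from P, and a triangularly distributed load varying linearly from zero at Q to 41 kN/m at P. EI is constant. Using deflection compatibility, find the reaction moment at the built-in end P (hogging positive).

M_P = 167.4 kN·m

Release the roller at Q. Primary structure: cantilever fixed at P.
Deflection at Q on the released cantilever, summing each load's contribution:
  point load 25.3 at a = 1.45: Pa²(3L − a)/(6EI) = 141.4/EI
  point load 92.2 at a = 4.64: Pa²(3L − a)/(6EI) = 4221/EI
  triangular load, peak 41 at the fixed end: w₀L⁴/(30EI) = 1547/EI
  δ_0 = 5909/EI
Tip deflection under a unit load at Q: L³/(3EI) = 65.04/EI.
Compatibility at Q: δ_0 − R_Q·δ_{QQ} = 0, so R_Q = 5909/65.04 = 90.86 kN.
Moment equilibrium about P: M_P = Σ(load moments about P) − R_Q·L = 694.4 − 90.86×5.8 = 167.4 kN·m.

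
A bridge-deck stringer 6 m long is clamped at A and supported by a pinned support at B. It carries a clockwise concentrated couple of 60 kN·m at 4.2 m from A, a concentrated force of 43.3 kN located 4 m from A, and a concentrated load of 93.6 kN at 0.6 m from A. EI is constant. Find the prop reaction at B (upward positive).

Release the roller at B. Primary structure: cantilever fixed at A.
Downward deflection at the released point B due to the loads:
  clockwise couple 60 at a = 4.2: M₀a(2L − a)/(2EI) = 982.8/EI
  point load 43.3 at a = 4: Pa²(3L − a)/(6EI) = 1617/EI
  point load 93.6 at a = 0.6: Pa²(3L − a)/(6EI) = 97.72/EI
  δ_0 = 2697/EI
Flexibility coefficient — unit upward force at B: δ_{BB} = L³/(3EI) = 72/EI.
The prop prevents deflection at B: R_B = δ_0/δ_{BB} = 2697/72 = 37.46 kN.

R_B = 37.46 kN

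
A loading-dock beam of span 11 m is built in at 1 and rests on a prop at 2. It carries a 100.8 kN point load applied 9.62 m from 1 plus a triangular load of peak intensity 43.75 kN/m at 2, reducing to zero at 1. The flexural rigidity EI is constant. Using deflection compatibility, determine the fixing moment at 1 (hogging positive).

Release the roller at 2. Primary structure: cantilever fixed at 1.
Deflection at 2 on the released cantilever, summing each load's contribution:
  point load 100.8 at a = 9.62: Pa²(3L − a)/(6EI) = 36350/EI
  triangular load, peak 43.75 at the free end: 11w₀L⁴/(120EI) = 58717/EI
  δ_0 = 95066/EI
Tip deflection under a unit load at 2: L³/(3EI) = 443.7/EI.
The prop prevents deflection at 2: R_2 = δ_0/δ_{22} = 95066/443.7 = 214.3 kN.
Moment equilibrium about 1: M_1 = Σ(load moments about 1) − R_2·L = 2734 − 214.3×11 = 377.3 kN·m.

M_1 = 377.3 kN·m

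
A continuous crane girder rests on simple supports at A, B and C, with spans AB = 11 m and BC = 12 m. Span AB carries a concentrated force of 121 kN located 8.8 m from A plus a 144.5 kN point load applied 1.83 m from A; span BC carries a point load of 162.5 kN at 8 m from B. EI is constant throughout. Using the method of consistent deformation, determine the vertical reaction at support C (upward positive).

R_C = 83.01 kN

Take M_B as the redundant. Released structure: two simple spans AB and BC with a hinge at B.
Discontinuity in slope at B on the released structure — sum the simple-span end rotations:
  span AB: point load 121 at a = 8.8: Pab(L + a)/(6LEI) = 702.8/EI
  span AB: point load 144.5 at a = 1.83: Pab(L + a)/(6LEI) = 471.4/EI
  span BC: point load 162.5 at a = 8: Pab(L + b)/(6LEI) = 1156/EI
  relative rotation θ_0 = (1174 + 1156)/EI = 2330/EI
A unit hogging moment at B produces rotation L₁/(3EI) + L₂/(3EI) = 7.667/EI.
Compatibility: M_B·(L₁+L₂)/(3EI) = θ_0, giving M_B = 303.9 kN·m (hogging).
Span BC, ΣM about C: R_B^{BC}·12 = 650 + 303.9, so R_B^{BC} = 79.49 kN and R_C = 162.5 − 79.49 = 83.01 kN.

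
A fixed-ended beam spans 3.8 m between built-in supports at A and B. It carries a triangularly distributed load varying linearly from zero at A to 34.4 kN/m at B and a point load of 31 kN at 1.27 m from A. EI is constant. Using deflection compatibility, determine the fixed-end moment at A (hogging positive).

Release both end moments; the primary structure is a simply-supported span AB with redundants M_A and M_B.
Simple-span end rotations at A and B under the given loads:
  at A: triangular load, peak 34.4: 7w₀L³/(360EI) = 36.7/EI
  at B: triangular load, peak 34.4: w₀L³/(45EI) = 41.95/EI
  at A: point load 31 at a = 1.27: Pab(L + b)/(6LEI) = 27.65/EI
  at B: point load 31 at a = 1.27: Pab(L + a)/(6LEI) = 22.15/EI
  θ_A0 = 64.36/EI,  θ_B0 = 64.1/EI
Flexibility coefficients: a unit moment at one end gives L/(3EI) there and L/(6EI) at the far end, so f₁₁ = f₂₂ = 1.267/EI and f₁₂ = f₂₁ = 0.6333/EI.
Compatibility — zero rotation at each built-in end:
  1.267 M_A + 0.6333 M_B = 64.36
  0.6333 M_A + 1.267 M_B = 64.1
Solving the pair gives M_A = 34.01 kN·m and M_B = 33.6 kN·m (hogging).

M_A = 34.01 kN·m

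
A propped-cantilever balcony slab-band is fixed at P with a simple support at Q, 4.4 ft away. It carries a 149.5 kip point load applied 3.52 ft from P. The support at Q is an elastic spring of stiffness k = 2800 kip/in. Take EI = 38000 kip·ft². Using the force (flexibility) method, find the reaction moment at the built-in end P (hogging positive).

M_P = 80.89 kip·ft

Release the roller at Q. Primary structure: cantilever fixed at P.
Deflection at Q on the released cantilever, summing each load's contribution:
  point load 149.5 at a = 3.52: Pa²(3L − a)/(6EI) = 2988/EI
Flexibility coefficient — unit upward force at Q: δ_{QQ} = L³/(3EI) = 28.39/EI.
With EI = 38000 kip·ft²: δ_0 = 0.078644 ft and δ_{QQ} = 0.000747 ft/kip.
Compatibility — the spring shortens by R_Q/k under the reaction it provides: δ_0 − R_Q·δ_{QQ} = R_Q/k. With 1/k = 1/(2800×12) ft/kip = 0.00003 ft/kip, R_Q = δ_0 / (δ_{QQ} + 1/k) = 0.078644 / (0.000747 + 0.00003) = 101.2 kip.
Moment equilibrium about P: M_P = Σ(load moments about P) − R_Q·L = 526.2 − 101.2×4.4 = 80.89 kip·ft.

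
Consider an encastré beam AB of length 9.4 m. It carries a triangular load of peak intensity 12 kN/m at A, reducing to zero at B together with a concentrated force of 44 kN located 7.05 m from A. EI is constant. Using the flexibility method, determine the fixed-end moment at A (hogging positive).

Take the two fixed-end moments M_A, M_B as redundants; the released structure is the simple span AB.
Simple-span end rotations at A and B under the given loads:
  at A: triangular load, peak 12: w₀L³/(45EI) = 221.5/EI
  at B: triangular load, peak 12: 7w₀L³/(360EI) = 193.8/EI
  at A: point load 44 at a = 7.05: Pab(L + b)/(6LEI) = 151.9/EI
  at B: point load 44 at a = 7.05: Pab(L + a)/(6LEI) = 212.6/EI
  θ_A0 = 373.4/EI,  θ_B0 = 406.4/EI
Flexibility coefficients: a unit moment at one end gives L/(3EI) there and L/(6EI) at the far end, so f₁₁ = f₂₂ = 3.133/EI and f₁₂ = f₂₁ = 1.567/EI.
Compatibility — zero rotation at each built-in end:
  3.133 M_A + 1.567 M_B = 373.4
  1.567 M_A + 3.133 M_B = 406.4
Solving the pair gives M_A = 72.4 kN·m and M_B = 93.51 kN·m (hogging).

M_A = 72.4 kN·m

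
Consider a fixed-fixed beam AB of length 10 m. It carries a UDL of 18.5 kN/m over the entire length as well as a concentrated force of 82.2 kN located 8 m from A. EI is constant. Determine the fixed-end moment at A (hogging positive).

M_A = 180.5 kN·m

Take the two fixed-end moments M_A, M_B as redundants; the released structure is the simple span AB.
End rotations of the released simple span under the applied load (×1/EI):
  at A: UDL 18.5: wL³/(24EI) = 770.8/EI
  at B: UDL 18.5: wL³/(24EI) = 770.8/EI
  at A: point load 82.2 at a = 8: Pab(L + b)/(6LEI) = 263/EI
  at B: point load 82.2 at a = 8: Pab(L + a)/(6LEI) = 394.6/EI
  θ_A0 = 1034/EI,  θ_B0 = 1165/EI
Flexibility coefficients: a unit moment at one end gives L/(3EI) there and L/(6EI) at the far end, so f₁₁ = f₂₂ = 3.333/EI and f₁₂ = f₂₁ = 1.667/EI.
Compatibility — zero rotation at each built-in end:
  3.333 M_A + 1.667 M_B = 1034
  1.667 M_A + 3.333 M_B = 1165
Solving the pair gives M_A = 180.5 kN·m and M_B = 259.4 kN·m (hogging).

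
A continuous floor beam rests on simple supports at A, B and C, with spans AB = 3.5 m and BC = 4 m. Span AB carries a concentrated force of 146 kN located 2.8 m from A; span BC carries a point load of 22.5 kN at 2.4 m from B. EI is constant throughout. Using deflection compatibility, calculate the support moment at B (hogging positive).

M_B = 42.4 kN·m

Release continuity at B by inserting a hinge; the redundant is the internal moment M_B. The primary structure is two simply-supported spans AB and BC.
Discontinuity in slope at B on the released structure — sum the simple-span end rotations:
  span AB: point load 146 at a = 2.8: Pab(L + a)/(6LEI) = 85.85/EI
  span BC: point load 22.5 at a = 2.4: Pab(L + b)/(6LEI) = 20.16/EI
  relative rotation θ_0 = (85.85 + 20.16)/EI = 106/EI
A unit hogging moment at B produces rotation L₁/(3EI) + L₂/(3EI) = 2.5/EI.
Slope continuity at B: θ_0 = M_B·2.5/EI, so M_B = 106/2.5 = 42.4 kN·m (hogging).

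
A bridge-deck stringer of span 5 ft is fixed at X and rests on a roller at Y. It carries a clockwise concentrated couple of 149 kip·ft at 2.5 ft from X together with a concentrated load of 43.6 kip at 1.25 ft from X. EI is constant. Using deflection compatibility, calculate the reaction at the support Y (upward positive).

Remove the prop at Y; the released (primary) structure is a cantilever built in at X.
Free-end deflection of the primary structure under the applied loading (downward +):
  clockwise couple 149 at a = 2.5: M₀a(2L − a)/(2EI) = 1397/EI
  point load 43.6 at a = 1.25: Pa²(3L − a)/(6EI) = 156.1/EI
  δ_0 = 1553/EI
Tip deflection under a unit load at Y: L³/(3EI) = 41.67/EI.
Compatibility at Y: δ_0 − R_Y·δ_{YY} = 0, so R_Y = 1553/41.67 = 37.27 kip.

R_Y = 37.27 kip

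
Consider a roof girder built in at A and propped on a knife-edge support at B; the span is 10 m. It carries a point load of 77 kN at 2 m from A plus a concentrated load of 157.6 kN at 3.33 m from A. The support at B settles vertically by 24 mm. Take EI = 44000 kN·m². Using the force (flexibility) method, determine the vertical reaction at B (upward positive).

R_B = 24.45 kN

Take the reaction at B as the redundant and release it; the primary structure is a cantilever fixed at A.
Deflection at B on the released cantilever, summing each load's contribution:
  point load 77 at a = 2: Pa²(3L − a)/(6EI) = 1437/EI
  point load 157.6 at a = 3.33: Pa²(3L − a)/(6EI) = 7768/EI
  δ_0 = 9205/EI
Tip deflection under a unit load at B: L³/(3EI) = 333.3/EI.
With EI = 44000 kN·m²: δ_0 = 0.20922 m and δ_{BB} = 0.007576 m/kN.
Compatibility — the beam at B must follow the support down by 0.024 m: δ_0 − R_B·δ_{BB} = 0.024, so R_B = (0.20922 − 0.024)/0.007576 = 24.45 kN.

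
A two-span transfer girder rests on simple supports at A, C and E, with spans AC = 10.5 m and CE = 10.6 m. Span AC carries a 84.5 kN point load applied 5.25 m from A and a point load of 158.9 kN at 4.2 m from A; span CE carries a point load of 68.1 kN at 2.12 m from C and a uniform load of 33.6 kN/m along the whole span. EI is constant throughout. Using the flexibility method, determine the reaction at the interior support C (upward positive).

Release continuity at C by inserting a hinge; the redundant is the internal moment M_C. The primary structure is two simply-supported spans AC and CE.
Discontinuity in slope at C on the released structure — sum the simple-span end rotations:
  span AC: point load 84.5 at a = 5.25: Pab(L + a)/(6LEI) = 582.3/EI
  span AC: point load 158.9 at a = 4.2: Pab(L + a)/(6LEI) = 981/EI
  span CE: point load 68.1 at a = 2.12: Pab(L + b)/(6LEI) = 367.3/EI
  span CE: UDL 33.6: wL³/(24EI) = 1667/EI
  relative rotation θ_0 = (1563 + 2035)/EI = 3598/EI
A unit hogging moment at C produces rotation L₁/(3EI) + L₂/(3EI) = 7.033/EI.
Compatibility: M_C·(L₁+L₂)/(3EI) = θ_0, giving M_C = 511.6 kN·m (hogging).
Span AC, ΣM about A with M_C applied at C: R_C^{AC}·10.5 = 1111 + 511.6, so R_C^{AC} = 154.5 kN and R_A = 243.4 − 154.5 = 88.87 kN.
Span CE, ΣM about E: R_C^{CE}·10.6 = 2465 + 511.6, so R_C^{CE} = 280.8 kN and R_E = 424.3 − 280.8 = 143.4 kN.
R_C = 154.5 + 280.8 = 435.4 kN.

R_C = 435.4 kN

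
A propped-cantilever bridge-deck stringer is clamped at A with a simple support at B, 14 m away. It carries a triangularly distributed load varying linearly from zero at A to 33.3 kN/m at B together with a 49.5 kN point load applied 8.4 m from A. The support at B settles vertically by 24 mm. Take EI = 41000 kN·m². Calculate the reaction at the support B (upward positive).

R_B = 148.5 kN

Choose R_B as the redundant. The primary structure is the cantilever fixed at A.
Primary-structure tip deflection at B by superposition:
  triangular load, peak 33.3 at the free end: 11w₀L⁴/(120EI) = 117265/EI
  point load 49.5 at a = 8.4: Pa²(3L − a)/(6EI) = 19559/EI
  δ_0 = 136824/EI
Tip deflection under a unit load at B: L³/(3EI) = 914.7/EI.
With EI = 41000 kN·m²: δ_0 = 3.3372 m and δ_{BB} = 0.022309 m/kN.
Compatibility — the beam at B must follow the support down by 0.024 m: δ_0 − R_B·δ_{BB} = 0.024, so R_B = (3.3372 − 0.024)/0.022309 = 148.5 kN.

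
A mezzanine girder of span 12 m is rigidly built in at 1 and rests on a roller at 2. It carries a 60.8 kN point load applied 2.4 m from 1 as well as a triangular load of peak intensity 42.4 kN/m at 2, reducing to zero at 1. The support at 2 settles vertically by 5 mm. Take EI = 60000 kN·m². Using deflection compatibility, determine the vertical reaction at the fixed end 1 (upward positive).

R_1 = 172.4 kN

Take the reaction at 2 as the redundant and release it; the primary structure is a cantilever fixed at 1.
Deflection at 2 on the released cantilever, summing each load's contribution:
  point load 60.8 at a = 2.4: Pa²(3L − a)/(6EI) = 1961/EI
  triangular load, peak 42.4 at the free end: 11w₀L⁴/(120EI) = 80594/EI
  δ_0 = 82555/EI
Flexibility coefficient — unit upward force at 2: δ_{22} = L³/(3EI) = 576/EI.
With EI = 60000 kN·m²: δ_0 = 1.3759 m and δ_{22} = 0.0096 m/kN.
Compatibility — the beam at 2 must follow the support down by 0.005 m: δ_0 − R_2·δ_{22} = 0.005, so R_2 = (1.3759 − 0.005)/0.0096 = 142.8 kN.
Vertical equilibrium: R_1 = ΣP − R_2 = 315.2 − 142.8 = 172.4 kN.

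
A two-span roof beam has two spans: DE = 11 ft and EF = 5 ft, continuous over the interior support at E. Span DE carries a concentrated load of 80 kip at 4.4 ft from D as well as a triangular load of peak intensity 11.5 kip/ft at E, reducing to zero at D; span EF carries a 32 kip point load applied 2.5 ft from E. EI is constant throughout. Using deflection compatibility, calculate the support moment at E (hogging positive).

M_E = 174.8 kip·ft

Take M_E as the redundant. Released structure: two simple spans DE and EF with a hinge at E.
Rotations at E on the released spans (each span's end-slope, ×1/EI):
  span DE: point load 80 at a = 4.4: Pab(L + a)/(6LEI) = 542.1/EI
  span DE: triangular load, peak 11.5: w₀L³/(45EI) = 340.1/EI
  span EF: point load 32 at a = 2.5: Pab(L + b)/(6LEI) = 50/EI
  relative rotation θ_0 = (882.2 + 50)/EI = 932.2/EI
A unit hogging moment at E produces rotation L₁/(3EI) + L₂/(3EI) = 5.333/EI.
Compatibility: M_E·(L₁+L₂)/(3EI) = θ_0, giving M_E = 174.8 kip·ft (hogging).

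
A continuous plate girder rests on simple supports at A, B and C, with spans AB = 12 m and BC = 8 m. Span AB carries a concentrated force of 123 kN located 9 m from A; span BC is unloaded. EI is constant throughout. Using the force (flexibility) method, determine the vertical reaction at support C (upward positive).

R_C = -18.16 kN

Insert a hinge at B; M_B is the redundant, and each span becomes simply supported.
Discontinuity in slope at B on the released structure — sum the simple-span end rotations:
  span AB: point load 123 at a = 9: Pab(L + a)/(6LEI) = 968.6/EI
  relative rotation θ_0 = (968.6 + 0)/EI = 968.6/EI
A unit hogging moment at B produces rotation L₁/(3EI) + L₂/(3EI) = 6.667/EI.
Compatibility: M_B·(L₁+L₂)/(3EI) = θ_0, giving M_B = 145.3 kN·m (hogging).
Span BC, ΣM about C: R_B^{BC}·8 = 0 + 145.3, so R_B^{BC} = 18.16 kN and R_C = 0 − 18.16 = -18.16 kN.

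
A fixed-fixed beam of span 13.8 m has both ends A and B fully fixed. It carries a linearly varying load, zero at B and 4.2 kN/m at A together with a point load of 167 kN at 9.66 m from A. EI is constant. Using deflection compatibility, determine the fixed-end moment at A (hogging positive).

M_A = 185.2 kN·m

Release both end moments; the primary structure is a simply-supported span AB with redundants M_A and M_B.
End rotations of the released simple span under the applied load (×1/EI):
  at A: triangular load, peak 4.2: w₀L³/(45EI) = 245.3/EI
  at B: triangular load, peak 4.2: 7w₀L³/(360EI) = 214.6/EI
  at A: point load 167 at a = 9.66: Pab(L + b)/(6LEI) = 1447/EI
  at B: point load 167 at a = 9.66: Pab(L + a)/(6LEI) = 1892/EI
  θ_A0 = 1692/EI,  θ_B0 = 2107/EI
Flexibility coefficients: a unit moment at one end gives L/(3EI) there and L/(6EI) at the far end, so f₁₁ = f₂₂ = 4.6/EI and f₁₂ = f₂₁ = 2.3/EI.
Compatibility — zero rotation at each built-in end:
  4.6 M_A + 2.3 M_B = 1692
  2.3 M_A + 4.6 M_B = 2107
Solving the pair gives M_A = 185.2 kN·m and M_B = 365.4 kN·m (hogging).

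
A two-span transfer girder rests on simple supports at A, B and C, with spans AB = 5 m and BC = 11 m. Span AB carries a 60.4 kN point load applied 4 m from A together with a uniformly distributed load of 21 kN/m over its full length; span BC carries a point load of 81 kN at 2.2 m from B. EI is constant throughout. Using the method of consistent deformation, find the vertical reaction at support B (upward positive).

Release continuity at B by inserting a hinge; the redundant is the internal moment M_B. The primary structure is two simply-supported spans AB and BC.
Discontinuity in slope at B on the released structure — sum the simple-span end rotations:
  span AB: point load 60.4 at a = 4: Pab(L + a)/(6LEI) = 72.48/EI
  span AB: UDL 21: wL³/(24EI) = 109.4/EI
  span BC: point load 81 at a = 2.2: Pab(L + b)/(6LEI) = 470.4/EI
  relative rotation θ_0 = (181.9 + 470.4)/EI = 652.3/EI
A unit hogging moment at B produces rotation L₁/(3EI) + L₂/(3EI) = 5.333/EI.
Compatibility: M_B·(L₁+L₂)/(3EI) = θ_0, giving M_B = 122.3 kN·m (hogging).
Span AB, ΣM about A with M_B applied at B: R_B^{AB}·5 = 504.1 + 122.3, so R_B^{AB} = 125.3 kN and R_A = 165.4 − 125.3 = 40.12 kN.
Span BC, ΣM about C: R_B^{BC}·11 = 712.8 + 122.3, so R_B^{BC} = 75.92 kN and R_C = 81 − 75.92 = 5.081 kN.
R_B = 125.3 + 75.92 = 201.2 kN.

R_B = 201.2 kN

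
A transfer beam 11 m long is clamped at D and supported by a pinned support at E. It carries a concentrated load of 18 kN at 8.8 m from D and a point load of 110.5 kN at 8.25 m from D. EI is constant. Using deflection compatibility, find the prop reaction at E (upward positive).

R_E = 82.6 kN

Remove the prop at E; the released (primary) structure is a cantilever built in at D.
Downward deflection at the released point E due to the loads:
  point load 18 at a = 8.8: Pa²(3L − a)/(6EI) = 5622/EI
  point load 110.5 at a = 8.25: Pa²(3L − a)/(6EI) = 31024/EI
  δ_0 = 36646/EI
Tip deflection under a unit load at E: L³/(3EI) = 443.7/EI.
Compatibility at E: δ_0 − R_E·δ_{EE} = 0, so R_E = 36646/443.7 = 82.6 kN.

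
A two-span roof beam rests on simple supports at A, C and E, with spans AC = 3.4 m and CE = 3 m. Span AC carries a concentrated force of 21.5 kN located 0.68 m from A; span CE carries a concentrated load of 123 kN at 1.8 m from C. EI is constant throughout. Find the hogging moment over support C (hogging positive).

M_C = 32.79 kN·m

Insert a hinge at C; M_C is the redundant, and each span becomes simply supported.
Discontinuity in slope at C on the released structure — sum the simple-span end rotations:
  span AC: point load 21.5 at a = 0.68: Pab(L + a)/(6LEI) = 7.953/EI
  span CE: point load 123 at a = 1.8: Pab(L + b)/(6LEI) = 61.99/EI
  relative rotation θ_0 = (7.953 + 61.99)/EI = 69.95/EI
A unit hogging moment at C produces rotation L₁/(3EI) + L₂/(3EI) = 2.133/EI.
Slope continuity at C: θ_0 = M_C·2.133/EI, so M_C = 69.95/2.133 = 32.79 kN·m (hogging).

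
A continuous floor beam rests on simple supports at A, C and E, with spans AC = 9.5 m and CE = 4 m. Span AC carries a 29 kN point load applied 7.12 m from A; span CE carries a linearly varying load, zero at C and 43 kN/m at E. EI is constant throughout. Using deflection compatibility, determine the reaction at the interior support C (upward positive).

Take M_C as the redundant. Released structure: two simple spans AC and CE with a hinge at C.
Discontinuity in slope at C on the released structure — sum the simple-span end rotations:
  span AC: point load 29 at a = 7.12: Pab(L + a)/(6LEI) = 143.3/EI
  span CE: triangular load, peak 43: 7w₀L³/(360EI) = 53.51/EI
  relative rotation θ_0 = (143.3 + 53.51)/EI = 196.8/EI
A unit hogging moment at C produces rotation L₁/(3EI) + L₂/(3EI) = 4.5/EI.
Compatibility: M_C·(L₁+L₂)/(3EI) = θ_0, giving M_C = 43.73 kN·m (hogging).
Span AC, ΣM about A with M_C applied at C: R_C^{AC}·9.5 = 206.5 + 43.73, so R_C^{AC} = 26.34 kN and R_A = 29 − 26.34 = 2.662 kN.
Span CE, ΣM about E: R_C^{CE}·4 = 114.7 + 43.73, so R_C^{CE} = 39.6 kN and R_E = 86 − 39.6 = 46.4 kN.
R_C = 26.34 + 39.6 = 65.94 kN.

R_C = 65.94 kN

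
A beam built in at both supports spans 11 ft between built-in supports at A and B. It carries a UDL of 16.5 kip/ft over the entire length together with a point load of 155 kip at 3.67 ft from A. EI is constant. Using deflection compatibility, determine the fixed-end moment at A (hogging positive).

Release both end moments; the primary structure is a simply-supported span AB with redundants M_A and M_B.
On the primary (simply-supported) span, the end slopes from the loading are:
  at A: UDL 16.5: wL³/(24EI) = 915.1/EI
  at B: UDL 16.5: wL³/(24EI) = 915.1/EI
  at A: point load 155 at a = 3.67: Pab(L + b)/(6LEI) = 1158/EI
  at B: point load 155 at a = 3.67: Pab(L + a)/(6LEI) = 926.8/EI
  θ_A0 = 2073/EI,  θ_B0 = 1842/EI
Flexibility coefficients: a unit moment at one end gives L/(3EI) there and L/(6EI) at the far end, so f₁₁ = f₂₂ = 3.667/EI and f₁₂ = f₂₁ = 1.833/EI.
Compatibility — zero rotation at each built-in end:
  3.667 M_A + 1.833 M_B = 2073
  1.833 M_A + 3.667 M_B = 1842
Solving the pair gives M_A = 419 kip·ft and M_B = 292.8 kip·ft (hogging).

M_A = 419 kip·ft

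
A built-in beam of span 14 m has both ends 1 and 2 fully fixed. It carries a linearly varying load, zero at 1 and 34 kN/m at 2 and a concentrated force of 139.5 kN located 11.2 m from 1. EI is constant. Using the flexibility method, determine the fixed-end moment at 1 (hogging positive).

M_1 = 284.6 kN·m

Release both end moments; the primary structure is a simply-supported span 12 with redundants M_1 and M_2.
On the primary (simply-supported) span, the end slopes from the loading are:
  at 1: triangular load, peak 34: 7w₀L³/(360EI) = 1814/EI
  at 2: triangular load, peak 34: w₀L³/(45EI) = 2073/EI
  at 1: point load 139.5 at a = 11.2: Pab(L + b)/(6LEI) = 874.9/EI
  at 2: point load 139.5 at a = 11.2: Pab(L + a)/(6LEI) = 1312/EI
  θ_10 = 2689/EI,  θ_20 = 3386/EI
Flexibility coefficients: a unit moment at one end gives L/(3EI) there and L/(6EI) at the far end, so f₁₁ = f₂₂ = 4.667/EI and f₁₂ = f₂₁ = 2.333/EI.
Compatibility — zero rotation at each built-in end:
  4.667 M_1 + 2.333 M_2 = 2689
  2.333 M_1 + 4.667 M_2 = 3386
Solving the pair gives M_1 = 284.6 kN·m and M_2 = 583.2 kN·m (hogging).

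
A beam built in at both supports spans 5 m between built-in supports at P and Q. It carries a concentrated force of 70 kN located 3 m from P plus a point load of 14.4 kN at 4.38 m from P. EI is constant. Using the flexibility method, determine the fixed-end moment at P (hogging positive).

Take the two fixed-end moments M_P, M_Q as redundants; the released structure is the simple span PQ.
Simple-span end rotations at P and Q under the given loads:
  at P: point load 70 at a = 3: Pab(L + b)/(6LEI) = 98/EI
  at Q: point load 70 at a = 3: Pab(L + a)/(6LEI) = 112/EI
  at P: point load 14.4 at a = 4.38: Pab(L + b)/(6LEI) = 7.326/EI
  at Q: point load 14.4 at a = 4.38: Pab(L + a)/(6LEI) = 12.23/EI
  θ_P0 = 105.3/EI,  θ_Q0 = 124.2/EI
Flexibility coefficients: a unit moment at one end gives L/(3EI) there and L/(6EI) at the far end, so f₁₁ = f₂₂ = 1.667/EI and f₁₂ = f₂₁ = 0.8333/EI.
Compatibility — zero rotation at each built-in end:
  1.667 M_P + 0.8333 M_Q = 105.3
  0.8333 M_P + 1.667 M_Q = 124.2
Solving the pair gives M_P = 34.57 kN·m and M_Q = 57.25 kN·m (hogging).

M_P = 34.57 kN·m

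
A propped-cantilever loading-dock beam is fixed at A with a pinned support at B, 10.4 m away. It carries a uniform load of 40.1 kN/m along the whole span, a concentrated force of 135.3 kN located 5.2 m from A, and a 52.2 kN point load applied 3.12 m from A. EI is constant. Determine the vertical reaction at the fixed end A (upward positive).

Remove the prop at B; the released (primary) structure is a cantilever built in at A.
Deflection at B on the released cantilever, summing each load's contribution:
  UDL 40.1: wL⁴/(8EI) = 58639/EI
  point load 135.3 at a = 5.2: Pa²(3L − a)/(6EI) = 15854/EI
  point load 52.2 at a = 3.12: Pa²(3L − a)/(6EI) = 2378/EI
  δ_0 = 76871/EI
Flexibility coefficient — unit upward force at B: δ_{BB} = L³/(3EI) = 375/EI.
Compatibility at B: δ_0 − R_B·δ_{BB} = 0, so R_B = 76871/375 = 205 kN.
Vertical equilibrium: R_A = ΣP − R_B = 604.5 − 205 = 399.5 kN.

R_A = 399.5 kN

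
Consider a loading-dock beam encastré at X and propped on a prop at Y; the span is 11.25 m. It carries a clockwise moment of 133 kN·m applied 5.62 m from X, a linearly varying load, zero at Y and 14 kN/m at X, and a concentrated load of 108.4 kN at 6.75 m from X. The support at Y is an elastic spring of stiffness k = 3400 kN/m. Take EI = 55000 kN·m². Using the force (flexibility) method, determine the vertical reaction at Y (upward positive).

Release the roller at Y. Primary structure: cantilever fixed at X.
Deflection at Y on the released cantilever, summing each load's contribution:
  clockwise couple 133 at a = 5.62: M₀a(2L − a)/(2EI) = 6309/EI
  triangular load, peak 14 at the fixed end: w₀L⁴/(30EI) = 7475/EI
  point load 108.4 at a = 6.75: Pa²(3L − a)/(6EI) = 22225/EI
  δ_0 = 36009/EI
Flexibility coefficient — unit upward force at Y: δ_{YY} = L³/(3EI) = 474.6/EI.
With EI = 55000 kN·m²: δ_0 = 0.65471 m and δ_{YY} = 0.008629 m/kN.
Compatibility — the spring shortens by R_Y/k under the reaction it provides: δ_0 − R_Y·δ_{YY} = R_Y/k. With 1/k = 0.000294 m/kN, R_Y = δ_0 / (δ_{YY} + 1/k) = 0.65471 / (0.008629 + 0.000294) = 73.37 kN.

R_Y = 73.37 kN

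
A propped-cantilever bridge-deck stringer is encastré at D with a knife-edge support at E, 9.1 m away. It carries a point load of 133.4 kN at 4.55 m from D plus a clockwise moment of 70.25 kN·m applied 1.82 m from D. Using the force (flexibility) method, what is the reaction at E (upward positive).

R_E = 45.86 kN

Release the roller at E. Primary structure: cantilever fixed at D.
Free-end deflection of the primary structure under the applied loading (downward +):
  point load 133.4 at a = 4.55: Pa²(3L − a)/(6EI) = 10471/EI
  clockwise couple 70.25 at a = 1.82: M₀a(2L − a)/(2EI) = 1047/EI
  δ_0 = 11519/EI
Tip deflection under a unit load at E: L³/(3EI) = 251.2/EI.
Compatibility at E: δ_0 − R_E·δ_{EE} = 0, so R_E = 11519/251.2 = 45.86 kN.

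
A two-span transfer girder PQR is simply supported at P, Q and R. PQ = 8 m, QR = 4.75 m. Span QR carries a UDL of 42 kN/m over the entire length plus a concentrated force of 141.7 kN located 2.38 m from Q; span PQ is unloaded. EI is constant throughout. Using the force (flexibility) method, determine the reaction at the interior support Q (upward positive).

Take M_Q as the redundant. Released structure: two simple spans PQ and QR with a hinge at Q.
End slopes at the hinge Q, treating each span as simply supported:
  span QR: UDL 42: wL³/(24EI) = 187.6/EI
  span QR: point load 141.7 at a = 2.38: Pab(L + b)/(6LEI) = 199.7/EI
  relative rotation θ_0 = (0 + 387.2)/EI = 387.2/EI
A unit hogging moment at Q produces rotation L₁/(3EI) + L₂/(3EI) = 4.25/EI.
Slope continuity at Q: θ_0 = M_Q·4.25/EI, so M_Q = 387.2/4.25 = 91.11 kN·m (hogging).
Span PQ, ΣM about P with M_Q applied at Q: R_Q^{PQ}·8 = 0 + 91.11, so R_Q^{PQ} = 11.39 kN and R_P = 0 − 11.39 = -11.39 kN.
Span QR, ΣM about R: R_Q^{QR}·4.75 = 809.6 + 91.11, so R_Q^{QR} = 189.6 kN and R_R = 341.2 − 189.6 = 151.6 kN.
R_Q = 11.39 + 189.6 = 201 kN.

R_Q = 201 kN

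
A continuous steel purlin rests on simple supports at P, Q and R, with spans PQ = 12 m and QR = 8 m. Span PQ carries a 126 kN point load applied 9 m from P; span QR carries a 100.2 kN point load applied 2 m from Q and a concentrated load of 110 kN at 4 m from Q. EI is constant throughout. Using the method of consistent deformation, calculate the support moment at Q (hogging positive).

M_Q = 267.4 kN·m

Insert a hinge at Q; M_Q is the redundant, and each span becomes simply supported.
Discontinuity in slope at Q on the released structure — sum the simple-span end rotations:
  span PQ: point load 126 at a = 9: Pab(L + a)/(6LEI) = 992.2/EI
  span QR: point load 100.2 at a = 2: Pab(L + b)/(6LEI) = 350.7/EI
  span QR: point load 110 at a = 4: Pab(L + b)/(6LEI) = 440/EI
  relative rotation θ_0 = (992.2 + 790.7)/EI = 1783/EI
A unit hogging moment at Q produces rotation L₁/(3EI) + L₂/(3EI) = 6.667/EI.
Slope continuity at Q: θ_0 = M_Q·6.667/EI, so M_Q = 1783/6.667 = 267.4 kN·m (hogging).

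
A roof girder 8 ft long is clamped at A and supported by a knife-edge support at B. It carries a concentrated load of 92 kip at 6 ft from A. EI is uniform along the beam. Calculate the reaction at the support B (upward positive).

Remove the prop at B; the released (primary) structure is a cantilever built in at A.
Deflection at B on the released cantilever, summing each load's contribution:
  point load 92 at a = 6: Pa²(3L − a)/(6EI) = 9936/EI
Tip deflection under a unit load at B: L³/(3EI) = 170.7/EI.
The prop prevents deflection at B: R_B = δ_0/δ_{BB} = 9936/170.7 = 58.22 kip.

R_B = 58.22 kip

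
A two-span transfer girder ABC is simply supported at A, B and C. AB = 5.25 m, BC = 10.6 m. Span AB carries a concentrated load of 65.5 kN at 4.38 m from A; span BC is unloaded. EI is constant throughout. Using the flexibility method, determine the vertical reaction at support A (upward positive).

Release continuity at B by inserting a hinge; the redundant is the internal moment M_B. The primary structure is two simply-supported spans AB and BC.
Discontinuity in slope at B on the released structure — sum the simple-span end rotations:
  span AB: point load 65.5 at a = 4.38: Pab(L + a)/(6LEI) = 76.3/EI
  relative rotation θ_0 = (76.3 + 0)/EI = 76.3/EI
A unit hogging moment at B produces rotation L₁/(3EI) + L₂/(3EI) = 5.283/EI.
Compatibility: M_B·(L₁+L₂)/(3EI) = θ_0, giving M_B = 14.44 kN·m (hogging).
Span AB, ΣM about A with M_B applied at B: R_B^{AB}·5.25 = 286.9 + 14.44, so R_B^{AB} = 57.4 kN and R_A = 65.5 − 57.4 = 8.103 kN.

R_A = 8.103 kN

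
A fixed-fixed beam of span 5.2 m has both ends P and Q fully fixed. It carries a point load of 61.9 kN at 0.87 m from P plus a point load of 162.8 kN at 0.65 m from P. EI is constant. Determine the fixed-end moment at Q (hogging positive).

Release both end moments; the primary structure is a simply-supported span PQ with redundants M_P and M_Q.
Simple-span end rotations at P and Q under the given loads:
  at P: point load 61.9 at a = 0.87: Pab(L + b)/(6LEI) = 71.23/EI
  at Q: point load 61.9 at a = 0.87: Pab(L + a)/(6LEI) = 45.37/EI
  at P: point load 162.8 at a = 0.65: Pab(L + b)/(6LEI) = 150.5/EI
  at Q: point load 162.8 at a = 0.65: Pab(L + a)/(6LEI) = 90.28/EI
  θ_P0 = 221.7/EI,  θ_Q0 = 135.6/EI
Flexibility coefficients: a unit moment at one end gives L/(3EI) there and L/(6EI) at the far end, so f₁₁ = f₂₂ = 1.733/EI and f₁₂ = f₂₁ = 0.8667/EI.
Compatibility — zero rotation at each built-in end:
  1.733 M_P + 0.8667 M_Q = 221.7
  0.8667 M_P + 1.733 M_Q = 135.6
Solving the pair gives M_P = 118.4 kN·m and M_Q = 19.08 kN·m (hogging).

M_Q = 19.08 kN·m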